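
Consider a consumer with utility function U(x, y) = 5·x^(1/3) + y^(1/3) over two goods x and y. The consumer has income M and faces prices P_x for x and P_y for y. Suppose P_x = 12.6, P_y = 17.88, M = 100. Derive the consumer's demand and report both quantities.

MU_x ∝ 5·x^(-2/3), MU_y ∝ y^(-2/3), so MRS = 5·(y/x)^(2/3) = P_x/P_y.
Solve for the ratio: y/x = [(1/5)·P_x/P_y]^(1.5).
Substitute y = (y/x)·x into the budget: x* = M/(P_x + P_y·(y/x)).
Numerically y/x = 0.052911, so x* = 100/(12.6 + 17.88·0.052911) = 7.3822 and y* = 0.052911·7.3822 = 0.3906.

x* = 7.3822, y* = 0.3906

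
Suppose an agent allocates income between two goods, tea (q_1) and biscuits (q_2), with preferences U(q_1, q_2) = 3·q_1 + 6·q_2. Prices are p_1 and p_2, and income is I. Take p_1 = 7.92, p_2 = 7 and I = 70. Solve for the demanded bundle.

Perfect substitutes: compare marginal utility per dollar. 3/p_1 vs 6/p_2 → 0.3788 vs 0.8571.
q_2 gives more utility per dollar, so spend all income on q_2: q_2* = I/p_2, q_1* = 0.
Numerically: q_1* = 0, q_2* = 10.

q_1* = 0, q_2* = 10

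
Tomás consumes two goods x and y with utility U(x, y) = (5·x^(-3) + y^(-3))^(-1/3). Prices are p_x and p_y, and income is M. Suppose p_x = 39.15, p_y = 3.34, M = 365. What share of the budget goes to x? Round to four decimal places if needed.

share on x = 0.9045

From the CES first-order condition, 5·(y/x)^(4) = p_x/p_y.
Hence y/x = ((1/5)·p_x/p_y)^(1/(4)), i.e. raised to the 0.25 power.
With the ratio pinned down, the budget gives x* = M/(p_x + p_y·(y/x)) and y* = (y/x)·x*.
Numerically y/x = 1.237382, so x* = 365/(39.15 + 3.34·1.237382) = 8.4329 and y* = 1.237382·8.4329 = 10.4347.
Expenditure on x: 39.15·8.4329 = 330.148; share = 0.9045.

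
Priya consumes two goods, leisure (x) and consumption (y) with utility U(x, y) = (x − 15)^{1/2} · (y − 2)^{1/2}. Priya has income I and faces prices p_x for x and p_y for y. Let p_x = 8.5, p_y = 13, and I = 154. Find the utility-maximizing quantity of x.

x* = 15.0294

Let x' = x−15, y' = y−2. MRS = y'/x' = p_x/p_y.
After buying the subsistence bundle (15, 2), a share 0.5 of the remaining income goes to x: x* = 15 + 0.5·(I − 15p_x − 2p_y)/p_x.
Discretionary income = 154 − 15·8.5 − 2·13 = 0.5; x* = 15 + 0.5·0.5/8.5 = 15.0294.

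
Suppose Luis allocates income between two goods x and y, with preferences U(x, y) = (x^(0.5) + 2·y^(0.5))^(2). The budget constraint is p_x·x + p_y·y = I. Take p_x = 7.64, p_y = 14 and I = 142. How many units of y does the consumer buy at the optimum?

y* = 6.9561

MU_x ∝ x^(-0.5), MU_y ∝ 2·y^(-0.5), so MRS = (1/2)·(y/x)^(0.5) = p_x/p_y.
Solve for the ratio: y/x = [2·p_x/p_y]^(2).
With the ratio pinned down, the budget gives x* = I/(p_x + p_y·(y/x)) and y* = (y/x)·x*.
Numerically y/x = 1.191216, so x* = 142/(7.64 + 14·1.191216) = 5.8395 and y* = 1.191216·5.8395 = 6.9561.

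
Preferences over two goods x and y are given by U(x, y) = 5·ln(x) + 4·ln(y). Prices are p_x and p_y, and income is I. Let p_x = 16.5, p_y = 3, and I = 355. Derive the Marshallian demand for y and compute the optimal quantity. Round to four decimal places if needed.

Tangency: MRS = (5/4)·y/x = p_x/p_y.
So 5·p_y·y = 4·p_x·x; combined with the budget, a share 5/9 of income goes to x.
Demand: x*(p_x,p_y,I) = 5/9·I/p_x and y* = 4/9·I/p_y.
At p_x=16.5, p_y=3, I=355: y* = 4/9·355/3 = 52.5926.

y* = 52.5926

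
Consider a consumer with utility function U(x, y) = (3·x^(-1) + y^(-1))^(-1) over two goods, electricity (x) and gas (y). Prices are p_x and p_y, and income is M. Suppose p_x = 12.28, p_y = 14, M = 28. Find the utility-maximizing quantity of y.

MU_x ∝ 3·x^(-2), MU_y ∝ y^(-2), so MRS = 3·(y/x)^(2) = p_x/p_y.
Solve for the ratio: y/x = [(1/3)·p_x/p_y]^(0.5).
Substitute y = (y/x)·x into the budget: x* = M/(p_x + p_y·(y/x)).
Numerically y/x = 0.540723, so x* = 28/(12.28 + 14·0.540723) = 1.4106 and y* = 0.540723·1.4106 = 0.7627.

y* = 0.7627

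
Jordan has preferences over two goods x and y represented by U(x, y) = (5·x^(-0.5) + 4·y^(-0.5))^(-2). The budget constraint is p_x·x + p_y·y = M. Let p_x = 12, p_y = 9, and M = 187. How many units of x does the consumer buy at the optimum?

MU_x ∝ 5·x^(-1.5), MU_y ∝ 4·y^(-1.5), so MRS = (5/4)·(y/x)^(1.5) = p_x/p_y.
Hence y/x = ((4/5)·p_x/p_y)^(1/(1.5)), i.e. raised to the 2/3 power.
With the ratio pinned down, the budget gives x* = M/(p_x + p_y·(y/x)) and y* = (y/x)·x*.
Numerically y/x = 1.043965, so x* = 187/(12 + 9·1.043965) = 8.7401.

x* = 8.7401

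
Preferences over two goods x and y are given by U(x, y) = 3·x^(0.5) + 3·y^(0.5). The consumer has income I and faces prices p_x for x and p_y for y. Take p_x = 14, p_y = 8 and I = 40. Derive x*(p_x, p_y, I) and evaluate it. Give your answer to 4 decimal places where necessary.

x* = 1.039

MRS = MU_x/MU_y = (y/x)^(0.5). Set equal to p_x/p_y.
Hence y/x = (p_x/p_y)^(1/(0.5)), i.e. raised to the 2 power.
Substitute y = (y/x)·x into the budget: x* = I/(p_x + p_y·(y/x)).
Numerically y/x = 3.0625, so x* = 40/(14 + 8·3.0625) = 1.039.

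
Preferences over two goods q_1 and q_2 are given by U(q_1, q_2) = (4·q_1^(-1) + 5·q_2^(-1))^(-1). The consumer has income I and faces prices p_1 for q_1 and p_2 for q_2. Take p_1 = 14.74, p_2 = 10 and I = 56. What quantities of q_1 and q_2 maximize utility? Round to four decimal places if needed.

q_1* = 1.9778, q_2* = 2.6847

From the CES first-order condition, (4/5)·(q_2/q_1)^(2) = p_1/p_2.
Hence q_2/q_1 = ((5/4)·p_1/p_2)^(1/(2)), i.e. raised to the 0.5 power.
With the ratio pinned down, the budget gives q_1* = I/(p_1 + p_2·(q_2/q_1)) and q_2* = (q_2/q_1)·q_1*.
Numerically q_2/q_1 = 1.357387, so q_1* = 56/(14.74 + 10·1.357387) = 1.9778 and q_2* = 1.357387·1.9778 = 2.6847.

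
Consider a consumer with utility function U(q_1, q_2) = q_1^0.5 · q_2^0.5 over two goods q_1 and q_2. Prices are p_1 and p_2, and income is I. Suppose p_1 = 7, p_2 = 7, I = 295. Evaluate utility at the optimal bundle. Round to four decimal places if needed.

V = 21.0714

MU_q_1/MU_q_2 = (0.5·q_2)/(0.5·q_1); tangency sets this equal to p_1/p_2.
So 0.5·p_2·q_2 = 0.5·p_1·q_1; combined with the budget, a share 0.5 of income goes to q_1.
Demand: q_1*(p_1,p_2,I) = 0.5·I/p_1 and q_2* = 0.5·I/p_2.
At p_1=7, p_2=7, I=295: q_1* = 0.5·295/7 = 21.0714, q_2* = 21.0714.
Utility at the optimum: U(21.0714, 21.0714) = 21.0714.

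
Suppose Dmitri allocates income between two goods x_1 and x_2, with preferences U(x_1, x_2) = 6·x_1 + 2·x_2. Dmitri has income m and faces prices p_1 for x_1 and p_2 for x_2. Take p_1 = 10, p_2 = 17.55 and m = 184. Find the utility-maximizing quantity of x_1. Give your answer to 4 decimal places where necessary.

x_1* = 18.4

x_1 gives more utility per dollar, so spend all income on x_1: x_1* = m/p_1, x_2* = 0.
Numerically: x_1* = 18.4, x_2* = 0.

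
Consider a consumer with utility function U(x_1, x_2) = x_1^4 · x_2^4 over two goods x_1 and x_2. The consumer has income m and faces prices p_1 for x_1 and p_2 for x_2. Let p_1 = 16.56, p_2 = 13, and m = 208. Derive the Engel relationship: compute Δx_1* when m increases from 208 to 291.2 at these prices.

The MRS is x_2/x_1. Set MRS = p_1/p_2.
So 4·p_2·x_2 = 4·p_1·x_1; combined with the budget, a share 0.5 of income goes to x_1.
Demand: x_1*(p_1,p_2,m) = 0.5·m/p_1 and x_2* = 0.5·m/p_2.
At p_1=16.56, p_2=13, m=208: x_1* = 0.5·208/16.56 = 6.2802.
At m' = 291.2: x_1* = 8.7923. Change: 8.7923 − 6.2802 = 2.5121.

Δx_1* = 2.5121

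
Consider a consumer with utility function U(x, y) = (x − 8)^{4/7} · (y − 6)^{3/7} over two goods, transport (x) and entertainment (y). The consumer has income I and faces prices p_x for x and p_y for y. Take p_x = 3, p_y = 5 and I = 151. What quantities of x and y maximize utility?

MRS = (4/3)·(y−6)/(x−8). Tangency with p_x/p_y gives y−6 = (3/4)·(p_x/p_y)·(x−8).
After buying the subsistence bundle (8, 6), a share 4/7 of the remaining income goes to x: x* = 8 + 4/7·(I − 8p_x − 6p_y)/p_x.
Discretionary income = 151 − 8·3 − 6·5 = 97; x* = 8 + 4/7·97/3 = 26.4762; y* = 6 + 3/7·97/5 = 14.3143.

x* = 26.4762, y* = 14.3143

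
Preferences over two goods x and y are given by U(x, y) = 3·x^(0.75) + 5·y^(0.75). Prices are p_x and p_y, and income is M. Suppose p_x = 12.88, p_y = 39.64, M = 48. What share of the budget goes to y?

share on y = 0.2093

From the CES first-order condition, (3/5)·(y/x)^(0.25) = p_x/p_y.
Solve for the ratio: y/x = [(5/3)·p_x/p_y]^(4).
With the ratio pinned down, the budget gives x* = M/(p_x + p_y·(y/x)) and y* = (y/x)·x*.
Numerically y/x = 0.086005, so x* = 48/(12.88 + 39.64·0.086005) = 2.9467 and y* = 0.086005·2.9467 = 0.2534.
Expenditure on y: 39.64·0.2534 = 10.0461; share = 0.2093.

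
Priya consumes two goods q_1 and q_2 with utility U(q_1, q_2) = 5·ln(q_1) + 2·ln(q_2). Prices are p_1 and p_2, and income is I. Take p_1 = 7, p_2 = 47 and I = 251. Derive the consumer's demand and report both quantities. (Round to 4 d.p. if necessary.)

Tangency: MRS = (5/2)·q_2/q_1 = p_1/p_2.
Rearranging, p_2·q_2 = (2/5)·p_1·q_1. Substituting into the budget gives p_1·q_1·(1 + (2/5)) = I.
Demand: q_1*(p_1,p_2,I) = 5/7·I/p_1 and q_2* = 2/7·I/p_2.
At p_1=7, p_2=47, I=251: q_1* = 5/7·251/7 = 25.6122, q_2* = 1.5258.

q_1* = 25.6122, q_2* = 1.5258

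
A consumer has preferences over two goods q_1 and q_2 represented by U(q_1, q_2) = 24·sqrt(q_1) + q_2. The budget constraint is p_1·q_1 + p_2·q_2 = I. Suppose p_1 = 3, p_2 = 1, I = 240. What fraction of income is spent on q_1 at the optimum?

share on q_1 = 0.2

Set MRS = p_1/p_2: 12·q_1^(−1/2) = p_1/p_2.
Solve: √q_1 = 12·p_2/p_1, so q_1*(p_1,p_2) = (12·p_2/p_1)², and q_2* = (I − p_1·q_1*)/p_2.
Plugging in: q_1* = (12·1/3)² = 16, q_2* = 192.
Expenditure on q_1: 3·16 = 48; share = 0.2.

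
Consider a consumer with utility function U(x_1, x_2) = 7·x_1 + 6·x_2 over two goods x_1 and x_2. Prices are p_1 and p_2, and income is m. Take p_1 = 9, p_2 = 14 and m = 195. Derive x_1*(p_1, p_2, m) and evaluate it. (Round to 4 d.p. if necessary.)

Perfect substitutes: compare marginal utility per dollar. 7/p_1 vs 6/p_2 → 0.7778 vs 0.4286.
x_1 gives more utility per dollar, so spend all income on x_1: x_1* = m/p_1, x_2* = 0.
Numerically: x_1* = 21.6667, x_2* = 0.

x_1* = 21.6667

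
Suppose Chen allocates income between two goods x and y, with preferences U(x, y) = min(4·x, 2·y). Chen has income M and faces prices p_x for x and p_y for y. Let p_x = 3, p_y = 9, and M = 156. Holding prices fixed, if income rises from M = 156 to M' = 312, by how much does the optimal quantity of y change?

Δy* = 14.8571

Leontief preferences: the optimum is at the kink where x/2 = y/4, i.e. y = 2·x.
Budget: p_x·x + p_y·2·x = M, so (2·p_x + 4·p_y)·x = 2·M.
Demand: x*(p_x,p_y,M) = 2·M/(2·p_x + 4·p_y), y* = 4·M/(2·p_x + 4·p_y).
Here 2·3 + 4·9 = 42, giving y* = 14.8571.
At M' = 312: y* = 29.7143. Change: 29.7143 − 14.8571 = 14.8571.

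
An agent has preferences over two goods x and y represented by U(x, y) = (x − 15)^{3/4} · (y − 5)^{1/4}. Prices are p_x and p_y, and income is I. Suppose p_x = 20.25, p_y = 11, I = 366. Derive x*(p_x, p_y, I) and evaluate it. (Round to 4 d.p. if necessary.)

x* = 15.2685

MRS = 3·(y−5)/(x−15). Tangency with p_x/p_y gives y−5 = (1/3)·(p_x/p_y)·(x−15).
After buying the subsistence bundle (15, 5), a share 0.75 of the remaining income goes to x: x* = 15 + 0.75·(I − 15p_x − 5p_y)/p_x.
Discretionary income = 366 − 15·20.25 − 5·11 = 7.25; x* = 15 + 0.75·7.25/20.25 = 15.2685.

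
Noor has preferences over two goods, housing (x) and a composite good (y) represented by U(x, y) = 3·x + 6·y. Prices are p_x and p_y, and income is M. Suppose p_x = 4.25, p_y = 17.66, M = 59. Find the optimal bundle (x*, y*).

Perfect substitutes: compare marginal utility per dollar. 3/p_x vs 6/p_y → 0.7059 vs 0.3398.
x gives more utility per dollar, so spend all income on x: x* = M/p_x, y* = 0.
Numerically: x* = 13.8824, y* = 0.

x* = 13.8824, y* = 0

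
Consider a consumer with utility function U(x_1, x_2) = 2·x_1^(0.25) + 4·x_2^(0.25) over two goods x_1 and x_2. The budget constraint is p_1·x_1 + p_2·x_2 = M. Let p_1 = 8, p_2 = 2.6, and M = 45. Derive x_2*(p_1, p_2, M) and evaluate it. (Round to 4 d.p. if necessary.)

x_2* = 13.5976

From the CES first-order condition, (1/2)·(x_2/x_1)^(0.75) = p_1/p_2.
Solve for the ratio: x_2/x_1 = [2·p_1/p_2]^(4/3).
Substitute x_2 = (x_2/x_1)·x_1 into the budget: x_1* = M/(p_1 + p_2·(x_2/x_1)).
Numerically x_2/x_1 = 11.27705, so x_1* = 45/(8 + 2.6·11.27705) = 1.2058 and x_2* = 11.27705·1.2058 = 13.5976.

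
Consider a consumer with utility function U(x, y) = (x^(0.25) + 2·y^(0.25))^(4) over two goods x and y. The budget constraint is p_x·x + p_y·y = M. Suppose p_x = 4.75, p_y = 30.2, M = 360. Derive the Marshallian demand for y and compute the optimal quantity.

y* = 6.8699

From the CES first-order condition, (1/2)·(y/x)^(0.75) = p_x/p_y.
Solve for the ratio: y/x = [2·p_x/p_y]^(4/3).
With the ratio pinned down, the budget gives x* = M/(p_x + p_y·(y/x)) and y* = (y/x)·x*.
Numerically y/x = 0.213938, so x* = 360/(4.75 + 30.2·0.213938) = 32.1115 and y* = 0.213938·32.1115 = 6.8699.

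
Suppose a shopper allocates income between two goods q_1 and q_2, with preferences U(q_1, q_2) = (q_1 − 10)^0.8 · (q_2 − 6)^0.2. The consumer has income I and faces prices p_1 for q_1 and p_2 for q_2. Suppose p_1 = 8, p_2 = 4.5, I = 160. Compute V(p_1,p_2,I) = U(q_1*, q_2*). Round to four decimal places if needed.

Let q_1' = q_1−10, q_2' = q_2−6. MRS = 4·q_2'/q_1' = p_1/p_2.
Substituting into the budget: q_1* = 10 + 0.8·(I − 10·p_1 − 6·p_2)/p_1, and q_2* = 6 + 0.2·(…)/p_2.
Discretionary income = 160 − 10·8 − 6·4.5 = 53; q_1* = 10 + 0.8·53/8 = 15.3; q_2* = 6 + 0.2·53/4.5 = 8.3556.
Utility at the optimum: U(15.3, 8.3556) = 4.5065.

V = 4.5065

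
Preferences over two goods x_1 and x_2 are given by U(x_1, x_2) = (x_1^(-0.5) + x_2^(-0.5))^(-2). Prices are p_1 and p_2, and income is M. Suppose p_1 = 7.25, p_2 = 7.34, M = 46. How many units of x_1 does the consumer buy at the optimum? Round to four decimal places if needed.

x_1* = 3.1659

MRS = MU_x_1/MU_x_2 = (x_2/x_1)^(1.5). Set equal to p_1/p_2.
Solve for the ratio: x_2/x_1 = [p_1/p_2]^(2/3).
Substitute x_2 = (x_2/x_1)·x_1 into the budget: x_1* = M/(p_1 + p_2·(x_2/x_1)).
Numerically x_2/x_1 = 0.991809, so x_1* = 46/(7.25 + 7.34·0.991809) = 3.1659.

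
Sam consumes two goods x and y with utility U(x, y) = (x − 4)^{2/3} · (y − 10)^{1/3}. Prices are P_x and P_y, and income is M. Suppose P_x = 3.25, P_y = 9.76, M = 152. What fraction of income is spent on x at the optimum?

This is Cobb-Douglas in (x−4, y−10): tangency gives 2/3·P_y·(y−10) = 1/3·P_x·(x−4).
Substituting into the budget: x* = 4 + 2/3·(M − 4·P_x − 10·P_y)/P_x, and y* = 10 + 1/3·(…)/P_y.
Discretionary income = 152 − 4·3.25 − 10·9.76 = 41.4; x* = 4 + 2/3·41.4/3.25 = 12.4923; y* = 10 + 1/3·41.4/9.76 = 11.4139.
Expenditure on x: 3.25·12.4923 = 40.6; share = 0.2671.

share on x = 0.2671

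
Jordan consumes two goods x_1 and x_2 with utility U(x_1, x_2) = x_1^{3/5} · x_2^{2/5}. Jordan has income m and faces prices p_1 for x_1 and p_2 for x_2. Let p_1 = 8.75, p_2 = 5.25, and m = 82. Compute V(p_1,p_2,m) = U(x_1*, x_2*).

V = 5.8649

At p_1=8.75, p_2=5.25, m=82: x_1* = 0.6·82/8.75 = 5.6229, x_2* = 6.2476.
Utility at the optimum: U(5.6229, 6.2476) = 5.8649.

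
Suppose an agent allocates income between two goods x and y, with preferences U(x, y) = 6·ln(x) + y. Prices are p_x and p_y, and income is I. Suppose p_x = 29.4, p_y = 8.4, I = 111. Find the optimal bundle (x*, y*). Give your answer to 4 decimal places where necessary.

MU_x = 6/x, MU_y = 1. Tangency: 6/x = p_x/p_y.
So x*(p_x,p_y) = 6·p_y/p_x, independent of income; and y* = (I − 6·p_y)/p_y.
At the given prices: x* = 6·8.4/29.4 = 1.7143, and y* = 7.2143.

x* = 1.7143, y* = 7.2143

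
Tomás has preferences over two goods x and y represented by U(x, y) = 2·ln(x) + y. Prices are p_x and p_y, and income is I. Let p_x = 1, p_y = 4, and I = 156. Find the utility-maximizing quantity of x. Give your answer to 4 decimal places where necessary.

MU_x = 2/x, MU_y = 1. Tangency: 2/x = p_x/p_y.
So x*(p_x,p_y) = 2·p_y/p_x, independent of income; and y* = (I − 2·p_y)/p_y.
At the given prices: x* = 2·4/1 = 8.

x* = 8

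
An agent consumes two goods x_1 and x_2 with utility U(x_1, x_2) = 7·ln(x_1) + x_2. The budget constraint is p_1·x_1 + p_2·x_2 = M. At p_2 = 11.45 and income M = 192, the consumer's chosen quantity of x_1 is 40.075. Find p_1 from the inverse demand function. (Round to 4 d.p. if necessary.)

p_1 = 2

Set MRS = p_1/p_2: (7/x_1)/1 = p_1/p_2.
So x_1*(p_1,p_2) = 7·p_2/p_1, independent of income; and x_2* = (M − 7·p_2)/p_2.
Set x_1* = 40.075 in the demand function and solve for p_1: p_1 = 2.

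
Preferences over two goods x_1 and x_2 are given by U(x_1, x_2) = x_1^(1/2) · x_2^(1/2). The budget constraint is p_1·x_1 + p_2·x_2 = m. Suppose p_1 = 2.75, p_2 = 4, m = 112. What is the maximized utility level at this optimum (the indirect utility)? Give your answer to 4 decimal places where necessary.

V = 16.8846

Tangency: MRS = x_2/x_1 = p_1/p_2.
So 0.5·p_2·x_2 = 0.5·p_1·x_1; combined with the budget, a share 0.5 of income goes to x_1.
Demand: x_1*(p_1,p_2,m) = 0.5·m/p_1 and x_2* = 0.5·m/p_2.
At p_1=2.75, p_2=4, m=112: x_1* = 0.5·112/2.75 = 20.3636, x_2* = 14.
Utility at the optimum: U(20.3636, 14) = 16.8846.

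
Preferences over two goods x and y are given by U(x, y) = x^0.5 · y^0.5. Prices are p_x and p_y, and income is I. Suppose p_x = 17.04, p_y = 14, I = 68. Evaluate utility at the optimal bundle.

Tangency: MRS = y/x = p_x/p_y.
Rearranging, p_y·y = p_x·x. Substituting into the budget gives p_x·x·(1 + 1) = I.
Demand: x*(p_x,p_y,I) = 0.5·I/p_x and y* = 0.5·I/p_y.
At p_x=17.04, p_y=14, I=68: x* = 0.5·68/17.04 = 1.9953, y* = 2.4286.
Utility at the optimum: U(1.9953, 2.4286) = 2.2013.

V = 2.2013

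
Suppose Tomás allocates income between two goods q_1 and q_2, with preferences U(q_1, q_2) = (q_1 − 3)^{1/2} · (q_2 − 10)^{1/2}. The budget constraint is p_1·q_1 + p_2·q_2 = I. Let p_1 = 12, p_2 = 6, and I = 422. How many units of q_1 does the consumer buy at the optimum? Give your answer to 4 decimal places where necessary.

MRS = (q_2−10)/(q_1−3). Tangency with p_1/p_2 gives q_2−10 = (p_1/p_2)·(q_1−3).
Substituting into the budget: q_1* = 3 + 0.5·(I − 3·p_1 − 10·p_2)/p_1, and q_2* = 10 + 0.5·(…)/p_2.
Discretionary income = 422 − 3·12 − 10·6 = 326; q_1* = 3 + 0.5·326/12 = 16.5833.

q_1* = 16.5833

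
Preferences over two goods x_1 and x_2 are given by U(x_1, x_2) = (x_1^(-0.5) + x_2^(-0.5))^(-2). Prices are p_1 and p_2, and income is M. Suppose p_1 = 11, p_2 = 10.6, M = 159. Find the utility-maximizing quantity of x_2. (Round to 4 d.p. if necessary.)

MU_x_1 ∝ x_1^(-1.5), MU_x_2 ∝ x_2^(-1.5), so MRS = (x_2/x_1)^(1.5) = p_1/p_2.
Solve for the ratio: x_2/x_1 = [p_1/p_2]^(2/3).
With the ratio pinned down, the budget gives x_1* = M/(p_1 + p_2·(x_2/x_1)) and x_2* = (x_2/x_1)·x_1*.
Numerically x_2/x_1 = 1.025002, so x_1* = 159/(11 + 10.6·1.025002) = 7.2719 and x_2* = 1.025002·7.2719 = 7.4537.

x_2* = 7.4537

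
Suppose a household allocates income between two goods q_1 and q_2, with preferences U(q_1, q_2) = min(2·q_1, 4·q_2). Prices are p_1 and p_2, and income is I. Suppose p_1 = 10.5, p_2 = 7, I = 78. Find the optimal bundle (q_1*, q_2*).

q_1* = 5.5714, q_2* = 2.7857

Demand: q_1*(p_1,p_2,I) = 4·I/(4·p_1 + 2·p_2), q_2* = 2·I/(4·p_1 + 2·p_2).
Here 4·10.5 + 2·7 = 56, giving q_1* = 5.5714 and q_2* = 2.7857.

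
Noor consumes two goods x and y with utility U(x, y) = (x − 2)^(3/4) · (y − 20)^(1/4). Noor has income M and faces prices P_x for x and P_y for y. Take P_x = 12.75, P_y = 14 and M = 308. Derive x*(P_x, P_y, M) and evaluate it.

Let x' = x−2, y' = y−20. MRS = 3·y'/x' = P_x/P_y.
Substituting into the budget: x* = 2 + 0.75·(M − 2·P_x − 20·P_y)/P_x, and y* = 20 + 0.25·(…)/P_y.
Discretionary income = 308 − 2·12.75 − 20·14 = 2.5; x* = 2 + 0.75·2.5/12.75 = 2.1471.

x* = 2.1471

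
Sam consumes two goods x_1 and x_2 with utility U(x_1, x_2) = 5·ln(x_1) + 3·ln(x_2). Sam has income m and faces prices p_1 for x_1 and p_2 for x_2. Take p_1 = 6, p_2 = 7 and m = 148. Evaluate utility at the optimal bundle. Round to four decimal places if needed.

V = 19.8887

Tangency: MRS = (5/3)·x_2/x_1 = p_1/p_2.
Rearranging, p_2·x_2 = (3/5)·p_1·x_1. Substituting into the budget gives p_1·x_1·(1 + (3/5)) = m.
Demand: x_1*(p_1,p_2,m) = 0.625·m/p_1 and x_2* = 0.375·m/p_2.
At p_1=6, p_2=7, m=148: x_1* = 0.625·148/6 = 15.4167, x_2* = 7.9286.
Utility at the optimum: U(15.4167, 7.9286) = 19.8887.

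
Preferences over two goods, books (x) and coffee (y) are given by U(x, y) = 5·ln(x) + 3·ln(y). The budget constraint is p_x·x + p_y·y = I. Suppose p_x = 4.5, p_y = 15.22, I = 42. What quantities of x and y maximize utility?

Demand: x*(p_x,p_y,I) = 0.625·I/p_x and y* = 0.375·I/p_y.
At p_x=4.5, p_y=15.22, I=42: x* = 0.625·42/4.5 = 5.8333, y* = 1.0348.

x* = 5.8333, y* = 1.0348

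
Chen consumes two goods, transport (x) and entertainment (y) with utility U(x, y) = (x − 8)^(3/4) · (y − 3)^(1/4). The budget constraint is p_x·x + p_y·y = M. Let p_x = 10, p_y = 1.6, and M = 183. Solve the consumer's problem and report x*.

Substituting into the budget: x* = 8 + 0.75·(M − 8·p_x − 3·p_y)/p_x, and y* = 3 + 0.25·(…)/p_y.
Discretionary income = 183 − 8·10 − 3·1.6 = 98.2; x* = 8 + 0.75·98.2/10 = 15.365.

x* = 15.365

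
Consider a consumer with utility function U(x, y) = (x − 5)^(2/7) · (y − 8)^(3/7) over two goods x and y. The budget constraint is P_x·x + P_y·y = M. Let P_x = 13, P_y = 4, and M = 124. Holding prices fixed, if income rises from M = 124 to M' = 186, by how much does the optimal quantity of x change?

Let x' = x−5, y' = y−8. MRS = (2/3)·y'/x' = P_x/P_y.
After buying the subsistence bundle (5, 8), a share 0.4 of the remaining income goes to x: x* = 5 + 0.4·(M − 5P_x − 8P_y)/P_x.
Discretionary income = 124 − 5·13 − 8·4 = 27; x* = 5 + 0.4·27/13 = 5.8308.
At M' = 186: x* = 7.7385. Change: 7.7385 − 5.8308 = 1.9077.

Δx* = 1.9077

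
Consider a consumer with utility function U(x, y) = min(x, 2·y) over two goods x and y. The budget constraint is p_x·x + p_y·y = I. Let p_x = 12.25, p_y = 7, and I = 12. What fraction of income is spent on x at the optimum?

share on x = 0.7778

With perfect complements, no substitution: consume in ratio x:y = 2:1.
Budget: p_x·x + p_y·(1/2)·x = I, so (2·p_x + p_y)·x = 2·I.
Demand: x*(p_x,p_y,I) = 2·I/(2·p_x + p_y), y* = I/(2·p_x + p_y).
Here 2·12.25 + 7 = 31.5, giving x* = 0.7619 and y* = 0.381.
Expenditure on x: 12.25·0.7619 = 9.3333; share = 0.7778.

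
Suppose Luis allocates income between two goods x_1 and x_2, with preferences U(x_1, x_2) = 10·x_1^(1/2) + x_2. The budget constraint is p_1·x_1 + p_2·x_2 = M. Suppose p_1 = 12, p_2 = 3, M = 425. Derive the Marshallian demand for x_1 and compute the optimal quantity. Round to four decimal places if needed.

x_1* = 1.5625

Utility is quasi-linear in x_2; the FOC for x_1 is 5/√x_1 = p_1/p_2.
Solve: √x_1 = 5·p_2/p_1, so x_1*(p_1,p_2) = (5·p_2/p_1)², and x_2* = (M − p_1·x_1*)/p_2.
Plugging in: x_1* = (5·3/12)² = 1.5625.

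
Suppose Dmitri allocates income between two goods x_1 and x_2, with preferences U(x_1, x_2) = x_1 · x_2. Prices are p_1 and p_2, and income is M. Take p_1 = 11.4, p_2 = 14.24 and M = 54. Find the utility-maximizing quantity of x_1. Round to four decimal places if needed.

Tangency: MRS = x_2/x_1 = p_1/p_2.
So p_2·x_2 = p_1·x_1; combined with the budget, a share 0.5 of income goes to x_1.
Demand: x_1*(p_1,p_2,M) = 0.5·M/p_1 and x_2* = 0.5·M/p_2.
At p_1=11.4, p_2=14.24, M=54: x_1* = 0.5·54/11.4 = 2.3684.

x_1* = 2.3684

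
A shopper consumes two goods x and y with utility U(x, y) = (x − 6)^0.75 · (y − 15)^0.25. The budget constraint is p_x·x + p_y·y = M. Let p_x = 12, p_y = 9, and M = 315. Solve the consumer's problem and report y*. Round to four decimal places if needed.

This is Cobb-Douglas in (x−6, y−15): tangency gives 0.75·p_y·(y−15) = 0.25·p_x·(x−6).
After buying the subsistence bundle (6, 15), a share 0.75 of the remaining income goes to x: x* = 6 + 0.75·(M − 6p_x − 15p_y)/p_x.
Discretionary income = 315 − 6·12 − 15·9 = 108; y* = 15 + 0.25·108/9 = 18.

y* = 18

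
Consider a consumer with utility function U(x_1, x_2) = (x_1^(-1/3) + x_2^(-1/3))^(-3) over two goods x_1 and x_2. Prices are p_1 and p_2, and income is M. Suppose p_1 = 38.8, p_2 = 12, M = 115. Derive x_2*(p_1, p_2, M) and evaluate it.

x_2* = 4.0938

MRS = MU_x_1/MU_x_2 = (x_2/x_1)^(4/3). Set equal to p_1/p_2.
Solve for the ratio: x_2/x_1 = [p_1/p_2]^(0.75).
Substitute x_2 = (x_2/x_1)·x_1 into the budget: x_1* = M/(p_1 + p_2·(x_2/x_1)).
Numerically x_2/x_1 = 2.411226, so x_1* = 115/(38.8 + 12·2.411226) = 1.6978 and x_2* = 2.411226·1.6978 = 4.0938.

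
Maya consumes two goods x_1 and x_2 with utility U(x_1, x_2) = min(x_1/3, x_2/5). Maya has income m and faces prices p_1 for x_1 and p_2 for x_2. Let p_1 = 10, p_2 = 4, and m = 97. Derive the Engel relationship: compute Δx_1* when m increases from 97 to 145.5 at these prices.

Demand: x_1*(p_1,p_2,m) = 3·m/(3·p_1 + 5·p_2), x_2* = 5·m/(3·p_1 + 5·p_2).
Here 3·10 + 5·4 = 50, giving x_1* = 5.82.
At m' = 145.5: x_1* = 8.73. Change: 8.73 − 5.82 = 2.91.

Δx_1* = 2.91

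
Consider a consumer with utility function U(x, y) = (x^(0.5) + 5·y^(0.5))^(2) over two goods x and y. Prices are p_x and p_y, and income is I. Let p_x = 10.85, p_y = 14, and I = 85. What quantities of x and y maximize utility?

MRS = MU_x/MU_y = (1/5)·(y/x)^(0.5). Set equal to p_x/p_y.
Solve for the ratio: y/x = [5·p_x/p_y]^(2).
With the ratio pinned down, the budget gives x* = I/(p_x + p_y·(y/x)) and y* = (y/x)·x*.
Numerically y/x = 15.015625, so x* = 85/(10.85 + 14·15.015625) = 0.3845 and y* = 15.015625·0.3845 = 5.7734.

x* = 0.3845, y* = 5.7734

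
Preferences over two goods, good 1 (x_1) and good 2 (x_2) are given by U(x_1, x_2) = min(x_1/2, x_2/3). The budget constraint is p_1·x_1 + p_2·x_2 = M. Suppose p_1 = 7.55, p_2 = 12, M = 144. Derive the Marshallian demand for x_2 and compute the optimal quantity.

Here 2·7.55 + 3·12 = 51.1, giving x_2* = 8.454.

x_2* = 8.454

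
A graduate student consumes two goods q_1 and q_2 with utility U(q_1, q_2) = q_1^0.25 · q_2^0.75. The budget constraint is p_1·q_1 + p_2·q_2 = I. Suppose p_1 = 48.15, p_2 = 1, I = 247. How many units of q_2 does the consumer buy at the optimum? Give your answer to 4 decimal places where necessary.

q_2* = 185.25

MU_q_1/MU_q_2 = (0.25·q_2)/(0.75·q_1); tangency sets this equal to p_1/p_2.
So 0.25·p_2·q_2 = 0.75·p_1·q_1; combined with the budget, a share 0.25 of income goes to q_1.
Demand: q_1*(p_1,p_2,I) = 0.25·I/p_1 and q_2* = 0.75·I/p_2.
At p_1=48.15, p_2=1, I=247: q_2* = 0.75·247/1 = 185.25.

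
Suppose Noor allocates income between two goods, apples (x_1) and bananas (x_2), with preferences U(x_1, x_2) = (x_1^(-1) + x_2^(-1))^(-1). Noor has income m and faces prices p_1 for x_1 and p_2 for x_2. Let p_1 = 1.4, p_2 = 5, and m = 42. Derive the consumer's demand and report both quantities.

MRS = MU_x_1/MU_x_2 = (x_2/x_1)^(2). Set equal to p_1/p_2.
Solve for the ratio: x_2/x_1 = [p_1/p_2]^(0.5).
With the ratio pinned down, the budget gives x_1* = m/(p_1 + p_2·(x_2/x_1)) and x_2* = (x_2/x_1)·x_1*.
Numerically x_2/x_1 = 0.52915, so x_1* = 42/(1.4 + 5·0.52915) = 10.3813 and x_2* = 0.52915·10.3813 = 5.4932.

x_1* = 10.3813, x_2* = 5.4932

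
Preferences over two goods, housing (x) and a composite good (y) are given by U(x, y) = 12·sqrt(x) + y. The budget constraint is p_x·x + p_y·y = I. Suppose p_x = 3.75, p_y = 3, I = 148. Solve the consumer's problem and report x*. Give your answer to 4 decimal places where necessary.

Solve: √x = 6·p_y/p_x, so x*(p_x,p_y) = (6·p_y/p_x)², and y* = (I − p_x·x*)/p_y.
Plugging in: x* = (6·3/3.75)² = 23.04.

x* = 23.04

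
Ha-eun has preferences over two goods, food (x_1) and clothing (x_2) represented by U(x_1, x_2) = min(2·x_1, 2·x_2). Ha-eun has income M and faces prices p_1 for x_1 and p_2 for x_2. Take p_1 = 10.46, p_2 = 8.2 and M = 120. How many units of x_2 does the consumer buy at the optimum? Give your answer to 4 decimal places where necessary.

Leontief preferences: the optimum is at the kink where x_1/2 = x_2/2, i.e. x_2 = x_1.
Budget: p_1·x_1 + p_2·x_1 = M, so (2·p_1 + 2·p_2)·x_1 = 2·M.
Demand: x_1*(p_1,p_2,M) = 2·M/(2·p_1 + 2·p_2), x_2* = 2·M/(2·p_1 + 2·p_2).
Here 2·10.46 + 2·8.2 = 37.32, giving x_2* = 6.4309.

x_2* = 6.4309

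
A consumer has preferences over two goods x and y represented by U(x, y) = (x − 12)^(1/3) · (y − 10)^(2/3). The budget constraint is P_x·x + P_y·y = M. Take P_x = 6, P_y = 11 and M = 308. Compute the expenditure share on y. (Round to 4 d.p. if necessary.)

MRS = (1/2)·(y−10)/(x−12). Tangency with P_x/P_y gives y−10 = 2·(P_x/P_y)·(x−12).
After buying the subsistence bundle (12, 10), a share 1/3 of the remaining income goes to x: x* = 12 + 1/3·(M − 12P_x − 10P_y)/P_x.
Discretionary income = 308 − 12·6 − 10·11 = 126; x* = 12 + 1/3·126/6 = 19; y* = 10 + 2/3·126/11 = 17.6364.
Expenditure on y: 11·17.6364 = 194; share = 0.6299.

share on y = 0.6299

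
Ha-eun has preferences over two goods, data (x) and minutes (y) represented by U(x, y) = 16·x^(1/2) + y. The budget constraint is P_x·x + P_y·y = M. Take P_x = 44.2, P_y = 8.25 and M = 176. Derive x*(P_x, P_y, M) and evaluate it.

x* = 2.2297

MU_x = 8/√x, MU_y = 1. Tangency: 8/√x = P_x/P_y.
Thus x* = (8·P_y/P_x)² — independent of M — with the rest of income spent on y.
Plugging in: x* = (8·8.25/44.2)² = 2.2297.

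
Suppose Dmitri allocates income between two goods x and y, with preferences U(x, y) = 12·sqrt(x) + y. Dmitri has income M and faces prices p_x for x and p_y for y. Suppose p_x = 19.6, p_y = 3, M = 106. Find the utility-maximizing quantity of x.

Utility is quasi-linear in y; the FOC for x is 6/√x = p_x/p_y.
Thus x* = (6·p_y/p_x)² — independent of M — with the rest of income spent on y.
Plugging in: x* = (6·3/19.6)² = 0.8434.

x* = 0.8434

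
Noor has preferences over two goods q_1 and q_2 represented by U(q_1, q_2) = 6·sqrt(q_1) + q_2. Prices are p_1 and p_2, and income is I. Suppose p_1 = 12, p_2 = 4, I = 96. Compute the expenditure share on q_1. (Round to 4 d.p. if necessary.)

Utility is quasi-linear in q_2; the FOC for q_1 is 3/√q_1 = p_1/p_2.
Solve: √q_1 = 3·p_2/p_1, so q_1*(p_1,p_2) = (3·p_2/p_1)², and q_2* = (I − p_1·q_1*)/p_2.
Plugging in: q_1* = (3·4/12)² = 1, q_2* = 21.
Expenditure on q_1: 12·1 = 12; share = 0.125.

share on q_1 = 0.125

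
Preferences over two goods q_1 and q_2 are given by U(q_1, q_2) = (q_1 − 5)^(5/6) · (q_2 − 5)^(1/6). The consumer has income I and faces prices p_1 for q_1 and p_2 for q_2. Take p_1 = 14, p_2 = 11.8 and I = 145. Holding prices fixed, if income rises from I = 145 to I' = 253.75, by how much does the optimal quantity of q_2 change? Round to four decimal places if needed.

Δq_2* = 1.536

Let q_1' = q_1−5, q_2' = q_2−5. MRS = 5·q_2'/q_1' = p_1/p_2.
After buying the subsistence bundle (5, 5), a share 5/6 of the remaining income goes to q_1: q_1* = 5 + 5/6·(I − 5p_1 − 5p_2)/p_1.
Discretionary income = 145 − 5·14 − 5·11.8 = 16; q_2* = 5 + 1/6·16/11.8 = 5.226.
At I' = 253.75: q_2* = 6.762. Change: 6.762 − 5.226 = 1.536.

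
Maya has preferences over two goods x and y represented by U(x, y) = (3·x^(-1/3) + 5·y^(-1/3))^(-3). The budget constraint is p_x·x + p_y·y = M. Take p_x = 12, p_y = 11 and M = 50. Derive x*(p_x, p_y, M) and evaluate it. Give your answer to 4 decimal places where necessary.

Substitute y = (y/x)·x into the budget: x* = M/(p_x + p_y·(y/x)).
Numerically y/x = 1.56577, so x* = 50/(12 + 11·1.56577) = 1.711.

x* = 1.711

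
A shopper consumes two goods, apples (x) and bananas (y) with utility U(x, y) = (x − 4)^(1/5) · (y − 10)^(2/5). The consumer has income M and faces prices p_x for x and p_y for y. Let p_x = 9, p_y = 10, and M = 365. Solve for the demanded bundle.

Discretionary income = 365 − 4·9 − 10·10 = 229; x* = 4 + 1/3·229/9 = 12.4815; y* = 10 + 2/3·229/10 = 25.2667.

x* = 12.4815, y* = 25.2667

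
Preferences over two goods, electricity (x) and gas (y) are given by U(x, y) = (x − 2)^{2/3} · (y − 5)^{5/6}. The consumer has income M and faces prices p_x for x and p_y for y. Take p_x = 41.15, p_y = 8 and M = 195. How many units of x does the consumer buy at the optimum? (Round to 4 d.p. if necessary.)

Let x' = x−2, y' = y−5. MRS = (4/5)·y'/x' = p_x/p_y.
After buying the subsistence bundle (2, 5), a share 4/9 of the remaining income goes to x: x* = 2 + 4/9·(M − 2p_x − 5p_y)/p_x.
Discretionary income = 195 − 2·41.15 − 5·8 = 72.7; x* = 2 + 4/9·72.7/41.15 = 2.7852.

x* = 2.7852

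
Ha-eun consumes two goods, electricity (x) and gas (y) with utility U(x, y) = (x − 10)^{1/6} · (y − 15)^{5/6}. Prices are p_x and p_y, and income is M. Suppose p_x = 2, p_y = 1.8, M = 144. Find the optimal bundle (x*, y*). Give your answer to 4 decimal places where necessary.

x* = 18.0833, y* = 59.9074

This is Cobb-Douglas in (x−10, y−15): tangency gives 1/6·p_y·(y−15) = 5/6·p_x·(x−10).
Substituting into the budget: x* = 10 + 1/6·(M − 10·p_x − 15·p_y)/p_x, and y* = 15 + 5/6·(…)/p_y.
Discretionary income = 144 − 10·2 − 15·1.8 = 97; x* = 10 + 1/6·97/2 = 18.0833; y* = 15 + 5/6·97/1.8 = 59.9074.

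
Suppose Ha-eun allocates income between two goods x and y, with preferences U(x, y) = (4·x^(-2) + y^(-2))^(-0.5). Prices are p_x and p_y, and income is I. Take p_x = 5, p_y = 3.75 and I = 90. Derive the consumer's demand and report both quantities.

From the CES first-order condition, 4·(y/x)^(3) = p_x/p_y.
Solve for the ratio: y/x = [(1/4)·p_x/p_y]^(1/3).
With the ratio pinned down, the budget gives x* = I/(p_x + p_y·(y/x)) and y* = (y/x)·x*.
Numerically y/x = 0.693361, so x* = 90/(5 + 3.75·0.693361) = 11.8419 and y* = 0.693361·11.8419 = 8.2107.

x* = 11.8419, y* = 8.2107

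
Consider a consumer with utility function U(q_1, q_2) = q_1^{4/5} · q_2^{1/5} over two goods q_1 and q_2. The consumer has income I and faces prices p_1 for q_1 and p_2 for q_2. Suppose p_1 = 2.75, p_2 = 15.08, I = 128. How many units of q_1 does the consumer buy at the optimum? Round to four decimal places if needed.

MU_q_1/MU_q_2 = (0.8·q_2)/(0.2·q_1); tangency sets this equal to p_1/p_2.
So 0.8·p_2·q_2 = 0.2·p_1·q_1; combined with the budget, a share 0.8 of income goes to q_1.
Demand: q_1*(p_1,p_2,I) = 0.8·I/p_1 and q_2* = 0.2·I/p_2.
At p_1=2.75, p_2=15.08, I=128: q_1* = 0.8·128/2.75 = 37.2364.

q_1* = 37.2364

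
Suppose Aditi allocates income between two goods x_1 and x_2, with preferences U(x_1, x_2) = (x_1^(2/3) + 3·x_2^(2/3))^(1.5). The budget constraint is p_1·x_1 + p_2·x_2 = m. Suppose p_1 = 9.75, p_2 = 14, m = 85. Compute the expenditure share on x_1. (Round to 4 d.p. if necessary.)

MRS = MU_x_1/MU_x_2 = (1/3)·(x_2/x_1)^(1/3). Set equal to p_1/p_2.
Solve for the ratio: x_2/x_1 = [3·p_1/p_2]^(3).
With the ratio pinned down, the budget gives x_1* = m/(p_1 + p_2·(x_2/x_1)) and x_2* = (x_2/x_1)·x_1*.
Numerically x_2/x_1 = 9.119972, so x_1* = 85/(9.75 + 14·9.119972) = 0.6185 and x_2* = 9.119972·0.6185 = 5.6407.
Expenditure on x_1: 9.75·0.6185 = 6.0304; share = 0.0709.

share on x_1 = 0.0709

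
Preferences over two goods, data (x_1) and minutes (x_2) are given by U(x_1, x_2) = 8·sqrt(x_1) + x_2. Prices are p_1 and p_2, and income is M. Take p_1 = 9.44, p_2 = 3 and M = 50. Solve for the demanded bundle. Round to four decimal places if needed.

x_1* = 1.6159, x_2* = 11.5819

Utility is quasi-linear in x_2; the FOC for x_1 is 4/√x_1 = p_1/p_2.
Thus x_1* = (4·p_2/p_1)² — independent of M — with the rest of income spent on x_2.
Plugging in: x_1* = (4·3/9.44)² = 1.6159, x_2* = 11.5819.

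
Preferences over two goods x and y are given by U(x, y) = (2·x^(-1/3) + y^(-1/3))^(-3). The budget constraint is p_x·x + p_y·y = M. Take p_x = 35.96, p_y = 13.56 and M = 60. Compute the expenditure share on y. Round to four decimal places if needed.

MRS = MU_x/MU_y = 2·(y/x)^(4/3). Set equal to p_x/p_y.
Hence y/x = ((1/2)·p_x/p_y)^(1/(4/3)), i.e. raised to the 0.75 power.
With the ratio pinned down, the budget gives x* = M/(p_x + p_y·(y/x)) and y* = (y/x)·x*.
Numerically y/x = 1.235656, so x* = 60/(35.96 + 13.56·1.235656) = 1.1382 and y* = 1.235656·1.1382 = 1.4064.
Expenditure on y: 13.56·1.4064 = 19.0709; share = 0.3178.

share on y = 0.3178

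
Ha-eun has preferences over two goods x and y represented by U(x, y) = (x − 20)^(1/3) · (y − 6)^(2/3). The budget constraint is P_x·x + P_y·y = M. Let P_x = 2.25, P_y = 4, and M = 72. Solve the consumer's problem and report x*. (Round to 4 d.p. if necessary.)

Substituting into the budget: x* = 20 + 1/3·(M − 20·P_x − 6·P_y)/P_x, and y* = 6 + 2/3·(…)/P_y.
Discretionary income = 72 − 20·2.25 − 6·4 = 3; x* = 20 + 1/3·3/2.25 = 20.4444.

x* = 20.4444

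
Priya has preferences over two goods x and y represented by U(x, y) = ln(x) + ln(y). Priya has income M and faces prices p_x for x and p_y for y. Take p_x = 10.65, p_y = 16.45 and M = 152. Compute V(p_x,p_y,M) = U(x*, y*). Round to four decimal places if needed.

MU_x/MU_y = (y)/(x); tangency sets this equal to p_x/p_y.
Rearranging, p_y·y = p_x·x. Substituting into the budget gives p_x·x·(1 + 1) = M.
Demand: x*(p_x,p_y,M) = 0.5·M/p_x and y* = 0.5·M/p_y.
At p_x=10.65, p_y=16.45, M=152: x* = 0.5·152/10.65 = 7.1362, y* = 4.6201.
Utility at the optimum: U(7.1362, 4.6201) = 3.4956.

V = 3.4956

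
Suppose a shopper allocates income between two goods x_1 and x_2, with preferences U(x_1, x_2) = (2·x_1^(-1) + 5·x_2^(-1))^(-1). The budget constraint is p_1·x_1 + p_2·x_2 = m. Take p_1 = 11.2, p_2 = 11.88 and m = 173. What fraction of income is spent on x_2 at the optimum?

MU_x_1 ∝ 2·x_1^(-2), MU_x_2 ∝ 5·x_2^(-2), so MRS = (2/5)·(x_2/x_1)^(2) = p_1/p_2.
Solve for the ratio: x_2/x_1 = [(5/2)·p_1/p_2]^(0.5).
With the ratio pinned down, the budget gives x_1* = m/(p_1 + p_2·(x_2/x_1)) and x_2* = (x_2/x_1)·x_1*.
Numerically x_2/x_1 = 1.535221, so x_1* = 173/(11.2 + 11.88·1.535221) = 5.8767 and x_2* = 1.535221·5.8767 = 9.022.
Expenditure on x_2: 11.88·9.022 = 107.1813; share = 0.6195.

share on x_2 = 0.6195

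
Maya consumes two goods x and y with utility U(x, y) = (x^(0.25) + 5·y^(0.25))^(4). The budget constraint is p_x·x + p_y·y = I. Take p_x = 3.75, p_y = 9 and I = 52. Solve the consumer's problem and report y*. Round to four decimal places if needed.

y* = 4.9955

MU_x ∝ x^(-0.75), MU_y ∝ 5·y^(-0.75), so MRS = (1/5)·(y/x)^(0.75) = p_x/p_y.
Solve for the ratio: y/x = [5·p_x/p_y]^(4/3).
With the ratio pinned down, the budget gives x* = I/(p_x + p_y·(y/x)) and y* = (y/x)·x*.
Numerically y/x = 2.660797, so x* = 52/(3.75 + 9·2.660797) = 1.8774 and y* = 2.660797·1.8774 = 4.9955.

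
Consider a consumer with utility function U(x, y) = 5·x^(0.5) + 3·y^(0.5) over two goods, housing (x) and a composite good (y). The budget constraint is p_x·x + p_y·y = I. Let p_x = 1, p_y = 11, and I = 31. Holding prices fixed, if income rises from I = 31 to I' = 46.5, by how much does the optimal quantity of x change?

MRS = MU_x/MU_y = (5/3)·(y/x)^(0.5). Set equal to p_x/p_y.
Solve for the ratio: y/x = [(3/5)·p_x/p_y]^(2).
Substitute y = (y/x)·x into the budget: x* = I/(p_x + p_y·(y/x)).
Numerically y/x = 0.002975, so x* = 31/(1 + 11·0.002975) = 30.0176.
At I' = 46.5: x* = 45.0264. Change: 45.0264 − 30.0176 = 15.0088.

Δx* = 15.0088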